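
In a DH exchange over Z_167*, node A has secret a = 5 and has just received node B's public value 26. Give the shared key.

Shared key K = 26^5 mod 167.
26^1 ≡ 26 (mod 167)
26^2 = (26^1)^2 ≡ 26^2 = 676 ≡ 8 (mod 167)
26^4 = (26^2)^2 ≡ 8^2 = 64 ≡ 64 (mod 167)
26^5 = 26^4 · 26^1 ≡ 64 · 26 ≡ 161 (mod 167).

161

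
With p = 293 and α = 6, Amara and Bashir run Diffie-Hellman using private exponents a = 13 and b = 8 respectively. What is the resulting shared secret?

84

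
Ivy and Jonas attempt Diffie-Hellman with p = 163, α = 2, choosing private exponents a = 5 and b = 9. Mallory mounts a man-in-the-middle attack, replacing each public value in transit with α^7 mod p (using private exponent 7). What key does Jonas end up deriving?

110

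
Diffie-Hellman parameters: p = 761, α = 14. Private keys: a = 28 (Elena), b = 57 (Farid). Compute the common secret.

77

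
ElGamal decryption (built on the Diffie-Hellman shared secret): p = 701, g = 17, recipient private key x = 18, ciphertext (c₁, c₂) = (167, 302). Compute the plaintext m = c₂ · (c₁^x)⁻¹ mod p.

130

Shared mask s = c₁^x mod p = 167^18 mod 701.
167^1 ≡ 167 (mod 701)
167^2 = (167^1)^2 ≡ 167^2 = 27889 ≡ 550 (mod 701)
167^4 = (167^2)^2 ≡ 550^2 = 302500 ≡ 369 (mod 701)
167^8 = (167^4)^2 ≡ 369^2 = 136161 ≡ 167 (mod 701)
167^16 = (167^8)^2 ≡ 167^2 = 27889 ≡ 550 (mod 701)
167^18 = 167^16 · 167^2 ≡ 550 · 550 ≡ 369 (mod 701).
So s = 369; s⁻¹ ≡ 19 (mod 701).
m = c₂ · s⁻¹ mod 701 = 302 · 19 mod 701 = 130.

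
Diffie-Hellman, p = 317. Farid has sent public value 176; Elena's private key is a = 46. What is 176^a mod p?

313

Shared key K = 176^46 mod 317.
176^1 ≡ 176 (mod 317)
176^2 = (176^1)^2 ≡ 176^2 = 30976 ≡ 227 (mod 317)
176^4 = (176^2)^2 ≡ 227^2 = 51529 ≡ 175 (mod 317)
176^8 = (176^4)^2 ≡ 175^2 = 30625 ≡ 193 (mod 317)
176^16 = (176^8)^2 ≡ 193^2 = 37249 ≡ 160 (mod 317)
176^32 = (176^16)^2 ≡ 160^2 = 25600 ≡ 240 (mod 317)
176^46 = 176^32 · 176^8 · 176^4 · 176^2 ≡ 240 · 193 · 175 · 227 ≡ 313 (mod 317).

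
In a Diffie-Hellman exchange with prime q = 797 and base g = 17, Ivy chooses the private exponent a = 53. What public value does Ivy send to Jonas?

687

Public value = 17^53 (mod 797).
17^1 ≡ 17 (mod 797)
17^2 = (17^1)^2 ≡ 17^2 = 289 ≡ 289 (mod 797)
17^4 = (17^2)^2 ≡ 289^2 = 83521 ≡ 633 (mod 797)
17^8 = (17^4)^2 ≡ 633^2 = 400689 ≡ 595 (mod 797)
17^16 = (17^8)^2 ≡ 595^2 = 354025 ≡ 157 (mod 797)
17^32 = (17^16)^2 ≡ 157^2 = 24649 ≡ 739 (mod 797)
17^53 = 17^32 · 17^16 · 17^4 · 17^1 ≡ 739 · 157 · 633 · 17 ≡ 687 (mod 797).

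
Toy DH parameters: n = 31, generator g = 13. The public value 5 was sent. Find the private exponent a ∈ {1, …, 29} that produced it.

10

Try successive powers of 13 modulo 31:
13^1 ≡ 13
13^2 ≡ 14
13^3 ≡ 27
13^4 ≡ 10
13^5 ≡ 6
13^6 ≡ 16
13^7 ≡ 22
13^8 ≡ 7
13^9 ≡ 29
13^10 ≡ 5
Found: a = 10.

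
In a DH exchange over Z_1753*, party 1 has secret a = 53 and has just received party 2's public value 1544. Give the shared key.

33

Shared key K = 1544^53 mod 1753.
1544^1 ≡ 1544 (mod 1753)
1544^2 = (1544^1)^2 ≡ 1544^2 = 2383936 ≡ 1609 (mod 1753)
1544^4 = (1544^2)^2 ≡ 1609^2 = 2588881 ≡ 1453 (mod 1753)
1544^8 = (1544^4)^2 ≡ 1453^2 = 2111209 ≡ 597 (mod 1753)
1544^16 = (1544^8)^2 ≡ 597^2 = 356409 ≡ 550 (mod 1753)
1544^32 = (1544^16)^2 ≡ 550^2 = 302500 ≡ 984 (mod 1753)
1544^53 = 1544^32 · 1544^16 · 1544^4 · 1544^1 ≡ 984 · 550 · 1453 · 1544 ≡ 33 (mod 1753).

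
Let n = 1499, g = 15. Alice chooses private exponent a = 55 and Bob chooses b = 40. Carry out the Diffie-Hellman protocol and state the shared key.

Alice sends A = g^a mod n = 15^55 mod 1499.
15^1 ≡ 15 (mod 1499)
15^2 = (15^1)^2 ≡ 15^2 = 225 ≡ 225 (mod 1499)
15^4 = (15^2)^2 ≡ 225^2 = 50625 ≡ 1158 (mod 1499)
15^8 = (15^4)^2 ≡ 1158^2 = 1340964 ≡ 858 (mod 1499)
15^16 = (15^8)^2 ≡ 858^2 = 736164 ≡ 155 (mod 1499)
15^32 = (15^16)^2 ≡ 155^2 = 24025 ≡ 41 (mod 1499)
15^55 = 15^32 · 15^16 · 15^4 · 15^2 · 15^1 ≡ 41 · 155 · 1158 · 225 · 15 ≡ 748 (mod 1499).
So A = 748. Bob then computes K = A^b mod n = 748^40 mod 1499.
748^1 ≡ 748 (mod 1499)
748^2 = (748^1)^2 ≡ 748^2 = 559504 ≡ 377 (mod 1499)
748^4 = (748^2)^2 ≡ 377^2 = 142129 ≡ 1223 (mod 1499)
748^8 = (748^4)^2 ≡ 1223^2 = 1495729 ≡ 1226 (mod 1499)
748^16 = (748^8)^2 ≡ 1226^2 = 1503076 ≡ 1078 (mod 1499)
748^32 = (748^16)^2 ≡ 1078^2 = 1162084 ≡ 359 (mod 1499)
748^40 = 748^32 · 748^8 ≡ 359 · 1226 ≡ 927 (mod 1499).

927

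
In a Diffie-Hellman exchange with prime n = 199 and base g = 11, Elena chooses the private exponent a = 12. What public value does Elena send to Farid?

Public value = 11^12 (mod 199).
11^1 ≡ 11 (mod 199)
11^2 = (11^1)^2 ≡ 11^2 = 121 ≡ 121 (mod 199)
11^4 = (11^2)^2 ≡ 121^2 = 14641 ≡ 114 (mod 199)
11^8 = (11^4)^2 ≡ 114^2 = 12996 ≡ 61 (mod 199)
11^12 = 11^8 · 11^4 ≡ 61 · 114 ≡ 188 (mod 199).

188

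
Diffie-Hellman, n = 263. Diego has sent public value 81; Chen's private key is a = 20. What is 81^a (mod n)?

Shared key K = 81^20 mod 263.
81^1 ≡ 81 (mod 263)
81^2 = (81^1)^2 ≡ 81^2 = 6561 ≡ 249 (mod 263)
81^4 = (81^2)^2 ≡ 249^2 = 62001 ≡ 196 (mod 263)
81^8 = (81^4)^2 ≡ 196^2 = 38416 ≡ 18 (mod 263)
81^16 = (81^8)^2 ≡ 18^2 = 324 ≡ 61 (mod 263)
81^20 = 81^16 · 81^4 ≡ 61 · 196 ≡ 121 (mod 263).

121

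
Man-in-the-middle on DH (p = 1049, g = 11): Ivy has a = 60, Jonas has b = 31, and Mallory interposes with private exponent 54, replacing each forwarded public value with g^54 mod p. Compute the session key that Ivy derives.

Ivy receives Mallory's public value M = 11^54 mod 1049 instead of the honest one.
11^1 ≡ 11 (mod 1049)
11^2 = (11^1)^2 ≡ 11^2 = 121 ≡ 121 (mod 1049)
11^4 = (11^2)^2 ≡ 121^2 = 14641 ≡ 1004 (mod 1049)
11^8 = (11^4)^2 ≡ 1004^2 = 1008016 ≡ 976 (mod 1049)
11^16 = (11^8)^2 ≡ 976^2 = 952576 ≡ 84 (mod 1049)
11^32 = (11^16)^2 ≡ 84^2 = 7056 ≡ 762 (mod 1049)
11^54 = 11^32 · 11^16 · 11^4 · 11^2 ≡ 762 · 84 · 1004 · 121 ≡ 396 (mod 1049).
So M = 396. Ivy computes K = M^60 mod 1049.
396^1 ≡ 396 (mod 1049)
396^2 = (396^1)^2 ≡ 396^2 = 156816 ≡ 515 (mod 1049)
396^4 = (396^2)^2 ≡ 515^2 = 265225 ≡ 877 (mod 1049)
396^8 = (396^4)^2 ≡ 877^2 = 769129 ≡ 212 (mod 1049)
396^16 = (396^8)^2 ≡ 212^2 = 44944 ≡ 886 (mod 1049)
396^32 = (396^16)^2 ≡ 886^2 = 784996 ≡ 344 (mod 1049)
396^60 = 396^32 · 396^16 · 396^8 · 396^4 ≡ 344 · 886 · 212 · 877 ≡ 361 (mod 1049).

361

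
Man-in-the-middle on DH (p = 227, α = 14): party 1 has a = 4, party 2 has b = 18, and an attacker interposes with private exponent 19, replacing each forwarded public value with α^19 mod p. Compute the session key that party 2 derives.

207

Party 2 receives an attacker's public value M = 14^19 mod 227 instead of the honest one.
14^1 ≡ 14 (mod 227)
14^2 = (14^1)^2 ≡ 14^2 = 196 ≡ 196 (mod 227)
14^4 = (14^2)^2 ≡ 196^2 = 38416 ≡ 53 (mod 227)
14^8 = (14^4)^2 ≡ 53^2 = 2809 ≡ 85 (mod 227)
14^16 = (14^8)^2 ≡ 85^2 = 7225 ≡ 188 (mod 227)
14^19 = 14^16 · 14^2 · 14^1 ≡ 188 · 196 · 14 ≡ 128 (mod 227).
So M = 128. Party 2 computes K = M^18 mod 227.
128^1 ≡ 128 (mod 227)
128^2 = (128^1)^2 ≡ 128^2 = 16384 ≡ 40 (mod 227)
128^4 = (128^2)^2 ≡ 40^2 = 1600 ≡ 11 (mod 227)
128^8 = (128^4)^2 ≡ 11^2 = 121 ≡ 121 (mod 227)
128^16 = (128^8)^2 ≡ 121^2 = 14641 ≡ 113 (mod 227)
128^18 = 128^16 · 128^2 ≡ 113 · 40 ≡ 207 (mod 227).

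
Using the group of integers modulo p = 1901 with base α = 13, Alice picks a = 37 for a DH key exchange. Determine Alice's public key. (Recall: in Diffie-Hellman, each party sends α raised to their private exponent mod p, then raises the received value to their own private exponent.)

875

Public value = 13^37 (mod 1901).
13^1 ≡ 13 (mod 1901)
13^2 = (13^1)^2 ≡ 13^2 = 169 ≡ 169 (mod 1901)
13^4 = (13^2)^2 ≡ 169^2 = 28561 ≡ 46 (mod 1901)
13^8 = (13^4)^2 ≡ 46^2 = 2116 ≡ 215 (mod 1901)
13^16 = (13^8)^2 ≡ 215^2 = 46225 ≡ 601 (mod 1901)
13^32 = (13^16)^2 ≡ 601^2 = 361201 ≡ 11 (mod 1901)
13^37 = 13^32 · 13^4 · 13^1 ≡ 11 · 46 · 13 ≡ 875 (mod 1901).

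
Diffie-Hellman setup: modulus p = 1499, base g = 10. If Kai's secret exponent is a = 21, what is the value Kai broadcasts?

1046

Public value = 10^21 (mod 1499).
10^1 ≡ 10 (mod 1499)
10^2 = (10^1)^2 ≡ 10^2 = 100 ≡ 100 (mod 1499)
10^4 = (10^2)^2 ≡ 100^2 = 10000 ≡ 1006 (mod 1499)
10^8 = (10^4)^2 ≡ 1006^2 = 1012036 ≡ 211 (mod 1499)
10^16 = (10^8)^2 ≡ 211^2 = 44521 ≡ 1050 (mod 1499)
10^21 = 10^16 · 10^4 · 10^1 ≡ 1050 · 1006 · 10 ≡ 1046 (mod 1499).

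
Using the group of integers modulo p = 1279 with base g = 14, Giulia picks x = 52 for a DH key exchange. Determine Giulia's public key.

Public value = 14^52 mod 1279.
14^1 ≡ 14 (mod 1279)
14^2 = (14^1)^2 ≡ 14^2 = 196 ≡ 196 (mod 1279)
14^4 = (14^2)^2 ≡ 196^2 = 38416 ≡ 46 (mod 1279)
14^8 = (14^4)^2 ≡ 46^2 = 2116 ≡ 837 (mod 1279)
14^16 = (14^8)^2 ≡ 837^2 = 700569 ≡ 956 (mod 1279)
14^32 = (14^16)^2 ≡ 956^2 = 913936 ≡ 730 (mod 1279)
14^52 = 14^32 · 14^16 · 14^4 ≡ 730 · 956 · 46 ≡ 859 (mod 1279).

859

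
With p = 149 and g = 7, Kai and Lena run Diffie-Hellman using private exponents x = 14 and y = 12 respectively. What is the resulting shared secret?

36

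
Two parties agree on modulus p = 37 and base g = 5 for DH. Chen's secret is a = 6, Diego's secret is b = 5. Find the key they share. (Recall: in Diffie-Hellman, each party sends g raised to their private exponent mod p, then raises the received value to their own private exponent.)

27

Chen sends A = g^a mod p = 5^6 mod 37.
5^1 ≡ 5 (mod 37)
5^2 = (5^1)^2 ≡ 5^2 = 25 ≡ 25 (mod 37)
5^4 = (5^2)^2 ≡ 25^2 = 625 ≡ 33 (mod 37)
5^6 = 5^4 · 5^2 ≡ 33 · 25 ≡ 11 (mod 37).
So A = 11. Diego then computes K = A^b mod p = 11^5 mod 37.
11^1 ≡ 11 (mod 37)
11^2 = (11^1)^2 ≡ 11^2 = 121 ≡ 10 (mod 37)
11^4 = (11^2)^2 ≡ 10^2 = 100 ≡ 26 (mod 37)
11^5 = 11^4 · 11^1 ≡ 26 · 11 ≡ 27 (mod 37).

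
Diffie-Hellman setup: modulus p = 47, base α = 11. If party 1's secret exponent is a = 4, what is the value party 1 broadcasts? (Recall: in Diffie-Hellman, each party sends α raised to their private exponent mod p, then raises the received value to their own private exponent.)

Public value = 11^4 (mod 47).
11^1 ≡ 11 (mod 47)
11^2 = (11^1)^2 ≡ 11^2 = 121 ≡ 27 (mod 47)
11^4 = (11^2)^2 ≡ 27^2 = 729 ≡ 24 (mod 47)

24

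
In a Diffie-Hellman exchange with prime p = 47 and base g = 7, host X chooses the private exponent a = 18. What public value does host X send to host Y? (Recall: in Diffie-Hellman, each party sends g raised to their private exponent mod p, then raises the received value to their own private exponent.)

Public value = 7^18 mod 47.
7^1 ≡ 7 (mod 47)
7^2 = (7^1)^2 ≡ 7^2 = 49 ≡ 2 (mod 47)
7^4 = (7^2)^2 ≡ 2^2 = 4 ≡ 4 (mod 47)
7^8 = (7^4)^2 ≡ 4^2 = 16 ≡ 16 (mod 47)
7^16 = (7^8)^2 ≡ 16^2 = 256 ≡ 21 (mod 47)
7^18 = 7^16 · 7^2 ≡ 21 · 2 ≡ 42 (mod 47).

42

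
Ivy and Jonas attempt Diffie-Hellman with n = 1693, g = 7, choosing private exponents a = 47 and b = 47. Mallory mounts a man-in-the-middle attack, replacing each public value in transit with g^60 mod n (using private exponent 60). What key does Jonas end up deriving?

1259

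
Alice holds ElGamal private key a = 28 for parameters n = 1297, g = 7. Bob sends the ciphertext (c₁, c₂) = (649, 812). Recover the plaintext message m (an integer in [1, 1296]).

1086

Shared mask s = c₁^a mod n = 649^28 mod 1297.
649^1 ≡ 649 (mod 1297)
649^2 = (649^1)^2 ≡ 649^2 = 421201 ≡ 973 (mod 1297)
649^4 = (649^2)^2 ≡ 973^2 = 946729 ≡ 1216 (mod 1297)
649^8 = (649^4)^2 ≡ 1216^2 = 1478656 ≡ 76 (mod 1297)
649^16 = (649^8)^2 ≡ 76^2 = 5776 ≡ 588 (mod 1297)
649^28 = 649^16 · 649^8 · 649^4 ≡ 588 · 76 · 1216 ≡ 199 (mod 1297).
So s = 199; s⁻¹ ≡ 554 (mod 1297).
m = c₂ · s⁻¹ mod 1297 = 812 · 554 mod 1297 = 1086.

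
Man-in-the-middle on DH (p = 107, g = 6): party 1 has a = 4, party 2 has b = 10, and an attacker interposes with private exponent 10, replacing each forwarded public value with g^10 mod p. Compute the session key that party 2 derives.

27

Party 2 receives an attacker's public value M = 6^10 mod 107 instead of the honest one.
6^1 ≡ 6 (mod 107)
6^2 = (6^1)^2 ≡ 6^2 = 36 ≡ 36 (mod 107)
6^4 = (6^2)^2 ≡ 36^2 = 1296 ≡ 12 (mod 107)
6^8 = (6^4)^2 ≡ 12^2 = 144 ≡ 37 (mod 107)
6^10 = 6^8 · 6^2 ≡ 37 · 36 ≡ 48 (mod 107).
So M = 48. Party 2 computes K = M^10 mod 107.
48^1 ≡ 48 (mod 107)
48^2 = (48^1)^2 ≡ 48^2 = 2304 ≡ 57 (mod 107)
48^4 = (48^2)^2 ≡ 57^2 = 3249 ≡ 39 (mod 107)
48^8 = (48^4)^2 ≡ 39^2 = 1521 ≡ 23 (mod 107)
48^10 = 48^8 · 48^2 ≡ 23 · 57 ≡ 27 (mod 107).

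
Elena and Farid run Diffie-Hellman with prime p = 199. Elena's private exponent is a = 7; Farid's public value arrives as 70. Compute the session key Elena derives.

Shared key K = 70^7 mod 199.
70^1 ≡ 70 (mod 199)
70^2 = (70^1)^2 ≡ 70^2 = 4900 ≡ 124 (mod 199)
70^4 = (70^2)^2 ≡ 124^2 = 15376 ≡ 53 (mod 199)
70^7 = 70^4 · 70^2 · 70^1 ≡ 53 · 124 · 70 ≡ 151 (mod 199).

151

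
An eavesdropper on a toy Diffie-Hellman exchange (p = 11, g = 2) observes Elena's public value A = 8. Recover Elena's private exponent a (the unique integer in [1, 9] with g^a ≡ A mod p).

3

Try successive powers of 2 modulo 11:
2^1 ≡ 2
2^2 ≡ 4
2^3 ≡ 8
Found: a = 3.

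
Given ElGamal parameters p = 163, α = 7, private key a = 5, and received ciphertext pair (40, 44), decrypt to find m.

Shared mask s = c₁^a mod p = 40^5 mod 163.
40^1 ≡ 40 (mod 163)
40^2 = (40^1)^2 ≡ 40^2 = 1600 ≡ 133 (mod 163)
40^4 = (40^2)^2 ≡ 133^2 = 17689 ≡ 85 (mod 163)
40^5 = 40^4 · 40^1 ≡ 85 · 40 ≡ 140 (mod 163).
So s = 140; s⁻¹ ≡ 85 (mod 163).
m = c₂ · s⁻¹ mod 163 = 44 · 85 mod 163 = 154.

154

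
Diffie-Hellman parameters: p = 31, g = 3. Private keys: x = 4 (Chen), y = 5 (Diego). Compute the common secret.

Chen sends A = g^x mod p = 3^4 mod 31.
3^1 ≡ 3 (mod 31)
3^2 = (3^1)^2 ≡ 3^2 = 9 ≡ 9 (mod 31)
3^4 = (3^2)^2 ≡ 9^2 = 81 ≡ 19 (mod 31)
So A = 19. Diego then computes K = A^y mod p = 19^5 mod 31.
19^1 ≡ 19 (mod 31)
19^2 = (19^1)^2 ≡ 19^2 = 361 ≡ 20 (mod 31)
19^4 = (19^2)^2 ≡ 20^2 = 400 ≡ 28 (mod 31)
19^5 = 19^4 · 19^1 ≡ 28 · 19 ≡ 5 (mod 31).

5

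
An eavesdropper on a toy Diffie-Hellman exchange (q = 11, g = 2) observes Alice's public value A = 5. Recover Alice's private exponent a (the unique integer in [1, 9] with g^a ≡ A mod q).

4

Try successive powers of 2 modulo 11:
2^1 ≡ 2
2^2 ≡ 4
2^3 ≡ 8
2^4 ≡ 5
Found: a = 4.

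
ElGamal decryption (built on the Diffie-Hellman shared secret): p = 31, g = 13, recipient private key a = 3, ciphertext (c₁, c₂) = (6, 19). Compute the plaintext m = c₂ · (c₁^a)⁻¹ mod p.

12

Shared mask s = c₁^a mod p = 6^3 mod 31.
6^1 ≡ 6 (mod 31)
6^2 = (6^1)^2 ≡ 6^2 = 36 ≡ 5 (mod 31)
6^3 = 6^2 · 6^1 ≡ 5 · 6 ≡ 30 (mod 31).
So s = 30; s⁻¹ ≡ 30 (mod 31).
m = c₂ · s⁻¹ mod 31 = 19 · 30 mod 31 = 12.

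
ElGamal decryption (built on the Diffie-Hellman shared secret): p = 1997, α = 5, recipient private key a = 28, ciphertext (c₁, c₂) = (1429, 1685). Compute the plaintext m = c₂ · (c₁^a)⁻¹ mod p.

1956

Shared mask s = c₁^a mod p = 1429^28 mod 1997.
1429^1 ≡ 1429 (mod 1997)
1429^2 = (1429^1)^2 ≡ 1429^2 = 2042041 ≡ 1107 (mod 1997)
1429^4 = (1429^2)^2 ≡ 1107^2 = 1225449 ≡ 1288 (mod 1997)
1429^8 = (1429^4)^2 ≡ 1288^2 = 1658944 ≡ 1434 (mod 1997)
1429^16 = (1429^8)^2 ≡ 1434^2 = 2056356 ≡ 1443 (mod 1997)
1429^28 = 1429^16 · 1429^8 · 1429^4 ≡ 1443 · 1434 · 1288 ≡ 1274 (mod 1997).
So s = 1274; s⁻¹ ≡ 685 (mod 1997).
m = c₂ · s⁻¹ mod 1997 = 1685 · 685 mod 1997 = 1956.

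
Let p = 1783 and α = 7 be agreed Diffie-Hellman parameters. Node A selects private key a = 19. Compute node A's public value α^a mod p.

445

Public value = 7^19 mod 1783.
7^1 ≡ 7 (mod 1783)
7^2 = (7^1)^2 ≡ 7^2 = 49 ≡ 49 (mod 1783)
7^4 = (7^2)^2 ≡ 49^2 = 2401 ≡ 618 (mod 1783)
7^8 = (7^4)^2 ≡ 618^2 = 381924 ≡ 362 (mod 1783)
7^16 = (7^8)^2 ≡ 362^2 = 131044 ≡ 885 (mod 1783)
7^19 = 7^16 · 7^2 · 7^1 ≡ 885 · 49 · 7 ≡ 445 (mod 1783).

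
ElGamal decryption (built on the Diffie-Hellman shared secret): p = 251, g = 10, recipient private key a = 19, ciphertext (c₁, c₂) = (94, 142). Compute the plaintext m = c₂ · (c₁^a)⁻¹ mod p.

147

Shared mask s = c₁^a mod p = 94^19 mod 251.
94^1 ≡ 94 (mod 251)
94^2 = (94^1)^2 ≡ 94^2 = 8836 ≡ 51 (mod 251)
94^4 = (94^2)^2 ≡ 51^2 = 2601 ≡ 91 (mod 251)
94^8 = (94^4)^2 ≡ 91^2 = 8281 ≡ 249 (mod 251)
94^16 = (94^8)^2 ≡ 249^2 = 62001 ≡ 4 (mod 251)
94^19 = 94^16 · 94^2 · 94^1 ≡ 4 · 51 · 94 ≡ 100 (mod 251).
So s = 100; s⁻¹ ≡ 123 (mod 251).
m = c₂ · s⁻¹ mod 251 = 142 · 123 mod 251 = 147.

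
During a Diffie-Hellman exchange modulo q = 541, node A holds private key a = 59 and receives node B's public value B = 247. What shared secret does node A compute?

46

Shared key K = 247^59 mod 541.
247^1 ≡ 247 (mod 541)
247^2 = (247^1)^2 ≡ 247^2 = 61009 ≡ 417 (mod 541)
247^4 = (247^2)^2 ≡ 417^2 = 173889 ≡ 228 (mod 541)
247^8 = (247^4)^2 ≡ 228^2 = 51984 ≡ 48 (mod 541)
247^16 = (247^8)^2 ≡ 48^2 = 2304 ≡ 140 (mod 541)
247^32 = (247^16)^2 ≡ 140^2 = 19600 ≡ 124 (mod 541)
247^59 = 247^32 · 247^16 · 247^8 · 247^2 · 247^1 ≡ 124 · 140 · 48 · 417 · 247 ≡ 46 (mod 541).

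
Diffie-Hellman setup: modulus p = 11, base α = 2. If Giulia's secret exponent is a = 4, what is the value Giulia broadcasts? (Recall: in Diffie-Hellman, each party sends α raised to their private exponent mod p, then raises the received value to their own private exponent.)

5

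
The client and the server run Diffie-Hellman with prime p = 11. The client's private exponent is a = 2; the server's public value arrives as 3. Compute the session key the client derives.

9

Shared key K = 3^2 mod 11.
3^1 ≡ 3 (mod 11)
3^2 = (3^1)^2 ≡ 3^2 = 9 ≡ 9 (mod 11)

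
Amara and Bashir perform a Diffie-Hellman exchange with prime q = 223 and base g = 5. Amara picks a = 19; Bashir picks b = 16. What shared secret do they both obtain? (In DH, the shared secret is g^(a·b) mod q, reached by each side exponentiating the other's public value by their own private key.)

130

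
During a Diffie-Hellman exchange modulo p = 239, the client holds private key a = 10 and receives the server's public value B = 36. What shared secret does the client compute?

216

Shared key K = 36^10 mod 239.
36^1 ≡ 36 (mod 239)
36^2 = (36^1)^2 ≡ 36^2 = 1296 ≡ 101 (mod 239)
36^4 = (36^2)^2 ≡ 101^2 = 10201 ≡ 163 (mod 239)
36^8 = (36^4)^2 ≡ 163^2 = 26569 ≡ 40 (mod 239)
36^10 = 36^8 · 36^2 ≡ 40 · 101 ≡ 216 (mod 239).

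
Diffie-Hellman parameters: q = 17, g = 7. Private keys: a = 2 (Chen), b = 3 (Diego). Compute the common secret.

9

Chen sends A = g^a mod q = 7^2 mod 17.
7^1 ≡ 7 (mod 17)
7^2 = (7^1)^2 ≡ 7^2 = 49 ≡ 15 (mod 17)
So A = 15. Diego then computes K = A^b mod q = 15^3 mod 17.
15^1 ≡ 15 (mod 17)
15^2 = (15^1)^2 ≡ 15^2 = 225 ≡ 4 (mod 17)
15^3 = 15^2 · 15^1 ≡ 4 · 15 ≡ 9 (mod 17).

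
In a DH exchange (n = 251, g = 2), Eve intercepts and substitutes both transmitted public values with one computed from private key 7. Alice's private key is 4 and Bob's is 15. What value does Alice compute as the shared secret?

Alice receives Eve's public value M = 2^7 mod 251 instead of the honest one.
2^1 ≡ 2 (mod 251)
2^2 = (2^1)^2 ≡ 2^2 = 4 ≡ 4 (mod 251)
2^4 = (2^2)^2 ≡ 4^2 = 16 ≡ 16 (mod 251)
2^7 = 2^4 · 2^2 · 2^1 ≡ 16 · 4 · 2 ≡ 128 (mod 251).
So M = 128. Alice computes K = M^4 mod 251.
128^1 ≡ 128 (mod 251)
128^2 = (128^1)^2 ≡ 128^2 = 16384 ≡ 69 (mod 251)
128^4 = (128^2)^2 ≡ 69^2 = 4761 ≡ 243 (mod 251)

243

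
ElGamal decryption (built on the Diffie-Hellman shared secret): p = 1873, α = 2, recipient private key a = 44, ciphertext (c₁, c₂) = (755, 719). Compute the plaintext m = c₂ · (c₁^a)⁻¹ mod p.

1655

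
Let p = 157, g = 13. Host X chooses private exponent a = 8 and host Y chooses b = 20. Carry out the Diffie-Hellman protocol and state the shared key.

Host Y sends B = g^b mod p = 13^20 mod 157.
13^1 ≡ 13 (mod 157)
13^2 = (13^1)^2 ≡ 13^2 = 169 ≡ 12 (mod 157)
13^4 = (13^2)^2 ≡ 12^2 = 144 ≡ 144 (mod 157)
13^8 = (13^4)^2 ≡ 144^2 = 20736 ≡ 12 (mod 157)
13^16 = (13^8)^2 ≡ 12^2 = 144 ≡ 144 (mod 157)
13^20 = 13^16 · 13^4 ≡ 144 · 144 ≡ 12 (mod 157).
So B = 12. Host X then computes K = B^a mod p = 12^8 mod 157.
12^1 ≡ 12 (mod 157)
12^2 = (12^1)^2 ≡ 12^2 = 144 ≡ 144 (mod 157)
12^4 = (12^2)^2 ≡ 144^2 = 20736 ≡ 12 (mod 157)
12^8 = (12^4)^2 ≡ 12^2 = 144 ≡ 144 (mod 157)

144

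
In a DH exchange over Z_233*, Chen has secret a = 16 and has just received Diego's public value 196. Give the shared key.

Shared key K = 196^16 mod 233.
196^1 ≡ 196 (mod 233)
196^2 = (196^1)^2 ≡ 196^2 = 38416 ≡ 204 (mod 233)
196^4 = (196^2)^2 ≡ 204^2 = 41616 ≡ 142 (mod 233)
196^8 = (196^4)^2 ≡ 142^2 = 20164 ≡ 126 (mod 233)
196^16 = (196^8)^2 ≡ 126^2 = 15876 ≡ 32 (mod 233)

32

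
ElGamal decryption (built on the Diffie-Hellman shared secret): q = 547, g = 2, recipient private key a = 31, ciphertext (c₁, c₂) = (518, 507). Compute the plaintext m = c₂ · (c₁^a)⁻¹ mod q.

34

Shared mask s = c₁^a mod q = 518^31 mod 547.
518^1 ≡ 518 (mod 547)
518^2 = (518^1)^2 ≡ 518^2 = 268324 ≡ 294 (mod 547)
518^4 = (518^2)^2 ≡ 294^2 = 86436 ≡ 10 (mod 547)
518^8 = (518^4)^2 ≡ 10^2 = 100 ≡ 100 (mod 547)
518^16 = (518^8)^2 ≡ 100^2 = 10000 ≡ 154 (mod 547)
518^31 = 518^16 · 518^8 · 518^4 · 518^2 · 518^1 ≡ 154 · 100 · 10 · 294 · 518 ≡ 31 (mod 547).
So s = 31; s⁻¹ ≡ 300 (mod 547).
m = c₂ · s⁻¹ mod 547 = 507 · 300 mod 547 = 34.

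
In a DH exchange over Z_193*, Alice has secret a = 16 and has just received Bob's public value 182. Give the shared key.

Shared key K = 182^16 mod 193.
182^1 ≡ 182 (mod 193)
182^2 = (182^1)^2 ≡ 182^2 = 33124 ≡ 121 (mod 193)
182^4 = (182^2)^2 ≡ 121^2 = 14641 ≡ 166 (mod 193)
182^8 = (182^4)^2 ≡ 166^2 = 27556 ≡ 150 (mod 193)
182^16 = (182^8)^2 ≡ 150^2 = 22500 ≡ 112 (mod 193)

112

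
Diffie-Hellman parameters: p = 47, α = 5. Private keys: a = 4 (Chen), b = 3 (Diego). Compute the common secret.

18

Chen sends A = α^a mod p = 5^4 mod 47.
5^1 ≡ 5 (mod 47)
5^2 = (5^1)^2 ≡ 5^2 = 25 ≡ 25 (mod 47)
5^4 = (5^2)^2 ≡ 25^2 = 625 ≡ 14 (mod 47)
So A = 14. Diego then computes K = A^b mod p = 14^3 mod 47.
14^1 ≡ 14 (mod 47)
14^2 = (14^1)^2 ≡ 14^2 = 196 ≡ 8 (mod 47)
14^3 = 14^2 · 14^1 ≡ 8 · 14 ≡ 18 (mod 47).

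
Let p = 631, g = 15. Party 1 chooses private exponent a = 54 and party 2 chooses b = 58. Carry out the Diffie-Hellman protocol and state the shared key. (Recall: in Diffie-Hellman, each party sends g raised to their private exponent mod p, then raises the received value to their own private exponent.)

509

Party 1 sends A = g^a mod p = 15^54 mod 631.
15^1 ≡ 15 (mod 631)
15^2 = (15^1)^2 ≡ 15^2 = 225 ≡ 225 (mod 631)
15^4 = (15^2)^2 ≡ 225^2 = 50625 ≡ 145 (mod 631)
15^8 = (15^4)^2 ≡ 145^2 = 21025 ≡ 202 (mod 631)
15^16 = (15^8)^2 ≡ 202^2 = 40804 ≡ 420 (mod 631)
15^32 = (15^16)^2 ≡ 420^2 = 176400 ≡ 351 (mod 631)
15^54 = 15^32 · 15^16 · 15^4 · 15^2 ≡ 351 · 420 · 145 · 225 ≡ 219 (mod 631).
So A = 219. Party 2 then computes K = A^b mod p = 219^58 mod 631.
219^1 ≡ 219 (mod 631)
219^2 = (219^1)^2 ≡ 219^2 = 47961 ≡ 5 (mod 631)
219^4 = (219^2)^2 ≡ 5^2 = 25 ≡ 25 (mod 631)
219^8 = (219^4)^2 ≡ 25^2 = 625 ≡ 625 (mod 631)
219^16 = (219^8)^2 ≡ 625^2 = 390625 ≡ 36 (mod 631)
219^32 = (219^16)^2 ≡ 36^2 = 1296 ≡ 34 (mod 631)
219^58 = 219^32 · 219^16 · 219^8 · 219^2 ≡ 34 · 36 · 625 · 5 ≡ 509 (mod 631).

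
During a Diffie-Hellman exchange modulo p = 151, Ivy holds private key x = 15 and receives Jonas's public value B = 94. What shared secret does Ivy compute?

19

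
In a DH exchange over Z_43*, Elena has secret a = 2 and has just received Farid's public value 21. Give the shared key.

Shared key K = 21^2 mod 43.
21^1 ≡ 21 (mod 43)
21^2 = (21^1)^2 ≡ 21^2 = 441 ≡ 11 (mod 43)

11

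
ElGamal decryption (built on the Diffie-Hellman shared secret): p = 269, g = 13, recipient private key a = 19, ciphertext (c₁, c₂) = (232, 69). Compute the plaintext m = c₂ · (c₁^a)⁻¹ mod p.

Shared mask s = c₁^a mod p = 232^19 mod 269.
232^1 ≡ 232 (mod 269)
232^2 = (232^1)^2 ≡ 232^2 = 53824 ≡ 24 (mod 269)
232^4 = (232^2)^2 ≡ 24^2 = 576 ≡ 38 (mod 269)
232^8 = (232^4)^2 ≡ 38^2 = 1444 ≡ 99 (mod 269)
232^16 = (232^8)^2 ≡ 99^2 = 9801 ≡ 117 (mod 269)
232^19 = 232^16 · 232^2 · 232^1 ≡ 117 · 24 · 232 ≡ 207 (mod 269).
So s = 207; s⁻¹ ≡ 13 (mod 269).
m = c₂ · s⁻¹ mod 269 = 69 · 13 mod 269 = 90.

90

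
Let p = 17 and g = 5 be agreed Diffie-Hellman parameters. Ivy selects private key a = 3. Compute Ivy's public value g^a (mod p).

Public value = 5^3 (mod 17).
5^1 ≡ 5 (mod 17)
5^2 = (5^1)^2 ≡ 5^2 = 25 ≡ 8 (mod 17)
5^3 = 5^2 · 5^1 ≡ 8 · 5 ≡ 6 (mod 17).

6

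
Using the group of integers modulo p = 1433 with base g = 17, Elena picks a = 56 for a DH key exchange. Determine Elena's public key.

548

Public value = 17^56 mod 1433.
17^1 ≡ 17 (mod 1433)
17^2 = (17^1)^2 ≡ 17^2 = 289 ≡ 289 (mod 1433)
17^4 = (17^2)^2 ≡ 289^2 = 83521 ≡ 407 (mod 1433)
17^8 = (17^4)^2 ≡ 407^2 = 165649 ≡ 854 (mod 1433)
17^16 = (17^8)^2 ≡ 854^2 = 729316 ≡ 1352 (mod 1433)
17^32 = (17^16)^2 ≡ 1352^2 = 1827904 ≡ 829 (mod 1433)
17^56 = 17^32 · 17^16 · 17^8 ≡ 829 · 1352 · 854 ≡ 548 (mod 1433).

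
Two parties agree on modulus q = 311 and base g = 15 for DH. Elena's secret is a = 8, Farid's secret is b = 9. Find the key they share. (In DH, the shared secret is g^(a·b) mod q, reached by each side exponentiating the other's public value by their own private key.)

Elena sends A = g^a mod q = 15^8 mod 311.
15^1 ≡ 15 (mod 311)
15^2 = (15^1)^2 ≡ 15^2 = 225 ≡ 225 (mod 311)
15^4 = (15^2)^2 ≡ 225^2 = 50625 ≡ 243 (mod 311)
15^8 = (15^4)^2 ≡ 243^2 = 59049 ≡ 270 (mod 311)
So A = 270. Farid then computes K = A^b mod q = 270^9 mod 311.
270^1 ≡ 270 (mod 311)
270^2 = (270^1)^2 ≡ 270^2 = 72900 ≡ 126 (mod 311)
270^4 = (270^2)^2 ≡ 126^2 = 15876 ≡ 15 (mod 311)
270^8 = (270^4)^2 ≡ 15^2 = 225 ≡ 225 (mod 311)
270^9 = 270^8 · 270^1 ≡ 225 · 270 ≡ 105 (mod 311).

105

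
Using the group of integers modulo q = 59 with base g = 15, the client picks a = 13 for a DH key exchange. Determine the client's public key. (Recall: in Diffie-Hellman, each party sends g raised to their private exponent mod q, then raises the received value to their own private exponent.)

Public value = 15^13 (mod 59).
15^1 ≡ 15 (mod 59)
15^2 = (15^1)^2 ≡ 15^2 = 225 ≡ 48 (mod 59)
15^4 = (15^2)^2 ≡ 48^2 = 2304 ≡ 3 (mod 59)
15^8 = (15^4)^2 ≡ 3^2 = 9 ≡ 9 (mod 59)
15^13 = 15^8 · 15^4 · 15^1 ≡ 9 · 3 · 15 ≡ 51 (mod 59).

51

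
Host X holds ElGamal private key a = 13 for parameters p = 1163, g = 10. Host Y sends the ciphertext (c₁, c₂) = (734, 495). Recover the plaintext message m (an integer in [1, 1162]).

Shared mask s = c₁^a mod p = 734^13 mod 1163.
734^1 ≡ 734 (mod 1163)
734^2 = (734^1)^2 ≡ 734^2 = 538756 ≡ 287 (mod 1163)
734^4 = (734^2)^2 ≡ 287^2 = 82369 ≡ 959 (mod 1163)
734^8 = (734^4)^2 ≡ 959^2 = 919681 ≡ 911 (mod 1163)
734^13 = 734^8 · 734^4 · 734^1 ≡ 911 · 959 · 734 ≡ 1100 (mod 1163).
So s = 1100; s⁻¹ ≡ 923 (mod 1163).
m = c₂ · s⁻¹ mod 1163 = 495 · 923 mod 1163 = 989.

989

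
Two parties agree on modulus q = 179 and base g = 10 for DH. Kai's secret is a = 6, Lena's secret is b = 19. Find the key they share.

16

Lena sends B = g^b mod q = 10^19 mod 179.
10^1 ≡ 10 (mod 179)
10^2 = (10^1)^2 ≡ 10^2 = 100 ≡ 100 (mod 179)
10^4 = (10^2)^2 ≡ 100^2 = 10000 ≡ 155 (mod 179)
10^8 = (10^4)^2 ≡ 155^2 = 24025 ≡ 39 (mod 179)
10^16 = (10^8)^2 ≡ 39^2 = 1521 ≡ 89 (mod 179)
10^19 = 10^16 · 10^2 · 10^1 ≡ 89 · 100 · 10 ≡ 37 (mod 179).
So B = 37. Kai then computes K = B^a mod q = 37^6 mod 179.
37^1 ≡ 37 (mod 179)
37^2 = (37^1)^2 ≡ 37^2 = 1369 ≡ 116 (mod 179)
37^4 = (37^2)^2 ≡ 116^2 = 13456 ≡ 31 (mod 179)
37^6 = 37^4 · 37^2 ≡ 31 · 116 ≡ 16 (mod 179).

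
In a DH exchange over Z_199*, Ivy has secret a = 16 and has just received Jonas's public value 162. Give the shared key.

Shared key K = 162^16 mod 199.
162^1 ≡ 162 (mod 199)
162^2 = (162^1)^2 ≡ 162^2 = 26244 ≡ 175 (mod 199)
162^4 = (162^2)^2 ≡ 175^2 = 30625 ≡ 178 (mod 199)
162^8 = (162^4)^2 ≡ 178^2 = 31684 ≡ 43 (mod 199)
162^16 = (162^8)^2 ≡ 43^2 = 1849 ≡ 58 (mod 199)

58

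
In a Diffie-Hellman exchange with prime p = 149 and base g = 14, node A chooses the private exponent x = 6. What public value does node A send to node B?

Public value = 14^6 mod 149.
14^1 ≡ 14 (mod 149)
14^2 = (14^1)^2 ≡ 14^2 = 196 ≡ 47 (mod 149)
14^4 = (14^2)^2 ≡ 47^2 = 2209 ≡ 123 (mod 149)
14^6 = 14^4 · 14^2 ≡ 123 · 47 ≡ 119 (mod 149).

119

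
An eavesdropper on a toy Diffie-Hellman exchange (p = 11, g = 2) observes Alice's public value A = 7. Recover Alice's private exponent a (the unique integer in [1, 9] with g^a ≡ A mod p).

Try successive powers of 2 modulo 11:
2^1 ≡ 2
2^2 ≡ 4
2^3 ≡ 8
2^4 ≡ 5
2^5 ≡ 10
2^6 ≡ 9
2^7 ≡ 7
Found: a = 7.

7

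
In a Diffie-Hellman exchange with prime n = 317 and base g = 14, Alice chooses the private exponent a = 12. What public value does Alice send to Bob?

280

Public value = 14^12 mod 317.
14^1 ≡ 14 (mod 317)
14^2 = (14^1)^2 ≡ 14^2 = 196 ≡ 196 (mod 317)
14^4 = (14^2)^2 ≡ 196^2 = 38416 ≡ 59 (mod 317)
14^8 = (14^4)^2 ≡ 59^2 = 3481 ≡ 311 (mod 317)
14^12 = 14^8 · 14^4 ≡ 311 · 59 ≡ 280 (mod 317).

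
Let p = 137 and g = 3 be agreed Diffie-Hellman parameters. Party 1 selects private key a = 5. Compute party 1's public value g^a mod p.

Public value = 3^5 mod 137.
3^1 ≡ 3 (mod 137)
3^2 = (3^1)^2 ≡ 3^2 = 9 ≡ 9 (mod 137)
3^4 = (3^2)^2 ≡ 9^2 = 81 ≡ 81 (mod 137)
3^5 = 3^4 · 3^1 ≡ 81 · 3 ≡ 106 (mod 137).

106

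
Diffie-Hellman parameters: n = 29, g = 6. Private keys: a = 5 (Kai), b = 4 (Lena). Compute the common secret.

Kai sends A = g^a mod n = 6^5 mod 29.
6^1 ≡ 6 (mod 29)
6^2 = (6^1)^2 ≡ 6^2 = 36 ≡ 7 (mod 29)
6^4 = (6^2)^2 ≡ 7^2 = 49 ≡ 20 (mod 29)
6^5 = 6^4 · 6^1 ≡ 20 · 6 ≡ 4 (mod 29).
So A = 4. Lena then computes K = A^b mod n = 4^4 mod 29.
4^1 ≡ 4 (mod 29)
4^2 = (4^1)^2 ≡ 4^2 = 16 ≡ 16 (mod 29)
4^4 = (4^2)^2 ≡ 16^2 = 256 ≡ 24 (mod 29)

24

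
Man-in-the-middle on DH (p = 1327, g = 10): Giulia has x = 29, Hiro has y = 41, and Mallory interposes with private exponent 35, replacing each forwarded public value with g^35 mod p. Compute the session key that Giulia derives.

854

Giulia receives Mallory's public value M = 10^35 mod 1327 instead of the honest one.
10^1 ≡ 10 (mod 1327)
10^2 = (10^1)^2 ≡ 10^2 = 100 ≡ 100 (mod 1327)
10^4 = (10^2)^2 ≡ 100^2 = 10000 ≡ 711 (mod 1327)
10^8 = (10^4)^2 ≡ 711^2 = 505521 ≡ 1261 (mod 1327)
10^16 = (10^8)^2 ≡ 1261^2 = 1590121 ≡ 375 (mod 1327)
10^32 = (10^16)^2 ≡ 375^2 = 140625 ≡ 1290 (mod 1327)
10^35 = 10^32 · 10^2 · 10^1 ≡ 1290 · 100 · 10 ≡ 156 (mod 1327).
So M = 156. Giulia computes K = M^29 mod 1327.
156^1 ≡ 156 (mod 1327)
156^2 = (156^1)^2 ≡ 156^2 = 24336 ≡ 450 (mod 1327)
156^4 = (156^2)^2 ≡ 450^2 = 202500 ≡ 796 (mod 1327)
156^8 = (156^4)^2 ≡ 796^2 = 633616 ≡ 637 (mod 1327)
156^16 = (156^8)^2 ≡ 637^2 = 405769 ≡ 1034 (mod 1327)
156^29 = 156^16 · 156^8 · 156^4 · 156^1 ≡ 1034 · 637 · 796 · 156 ≡ 854 (mod 1327).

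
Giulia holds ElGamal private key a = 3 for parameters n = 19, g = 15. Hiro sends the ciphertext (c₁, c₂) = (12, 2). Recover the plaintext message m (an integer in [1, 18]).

17

Shared mask s = c₁^a mod n = 12^3 mod 19.
12^1 ≡ 12 (mod 19)
12^2 = (12^1)^2 ≡ 12^2 = 144 ≡ 11 (mod 19)
12^3 = 12^2 · 12^1 ≡ 11 · 12 ≡ 18 (mod 19).
So s = 18; s⁻¹ ≡ 18 (mod 19).
m = c₂ · s⁻¹ mod 19 = 2 · 18 mod 19 = 17.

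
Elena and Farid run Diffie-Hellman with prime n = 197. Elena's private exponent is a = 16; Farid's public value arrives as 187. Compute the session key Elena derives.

Shared key K = 187^16 mod 197.
187^1 ≡ 187 (mod 197)
187^2 = (187^1)^2 ≡ 187^2 = 34969 ≡ 100 (mod 197)
187^4 = (187^2)^2 ≡ 100^2 = 10000 ≡ 150 (mod 197)
187^8 = (187^4)^2 ≡ 150^2 = 22500 ≡ 42 (mod 197)
187^16 = (187^8)^2 ≡ 42^2 = 1764 ≡ 188 (mod 197)

188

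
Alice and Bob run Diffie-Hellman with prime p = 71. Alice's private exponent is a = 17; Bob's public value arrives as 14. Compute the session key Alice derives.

Shared key K = 14^17 mod 71.
14^1 ≡ 14 (mod 71)
14^2 = (14^1)^2 ≡ 14^2 = 196 ≡ 54 (mod 71)
14^4 = (14^2)^2 ≡ 54^2 = 2916 ≡ 5 (mod 71)
14^8 = (14^4)^2 ≡ 5^2 = 25 ≡ 25 (mod 71)
14^16 = (14^8)^2 ≡ 25^2 = 625 ≡ 57 (mod 71)
14^17 = 14^16 · 14^1 ≡ 57 · 14 ≡ 17 (mod 71).

17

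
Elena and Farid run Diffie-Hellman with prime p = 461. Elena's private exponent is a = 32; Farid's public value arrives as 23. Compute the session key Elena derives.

359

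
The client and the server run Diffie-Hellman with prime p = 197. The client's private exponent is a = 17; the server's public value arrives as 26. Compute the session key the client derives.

Shared key K = 26^17 mod 197.
26^1 ≡ 26 (mod 197)
26^2 = (26^1)^2 ≡ 26^2 = 676 ≡ 85 (mod 197)
26^4 = (26^2)^2 ≡ 85^2 = 7225 ≡ 133 (mod 197)
26^8 = (26^4)^2 ≡ 133^2 = 17689 ≡ 156 (mod 197)
26^16 = (26^8)^2 ≡ 156^2 = 24336 ≡ 105 (mod 197)
26^17 = 26^16 · 26^1 ≡ 105 · 26 ≡ 169 (mod 197).

169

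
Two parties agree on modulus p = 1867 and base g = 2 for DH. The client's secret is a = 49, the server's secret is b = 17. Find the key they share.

The client sends A = g^a mod p = 2^49 mod 1867.
2^1 ≡ 2 (mod 1867)
2^2 = (2^1)^2 ≡ 2^2 = 4 ≡ 4 (mod 1867)
2^4 = (2^2)^2 ≡ 4^2 = 16 ≡ 16 (mod 1867)
2^8 = (2^4)^2 ≡ 16^2 = 256 ≡ 256 (mod 1867)
2^16 = (2^8)^2 ≡ 256^2 = 65536 ≡ 191 (mod 1867)
2^32 = (2^16)^2 ≡ 191^2 = 36481 ≡ 1008 (mod 1867)
2^49 = 2^32 · 2^16 · 2^1 ≡ 1008 · 191 · 2 ≡ 454 (mod 1867).
So A = 454. The server then computes K = A^b mod p = 454^17 mod 1867.
454^1 ≡ 454 (mod 1867)
454^2 = (454^1)^2 ≡ 454^2 = 206116 ≡ 746 (mod 1867)
454^4 = (454^2)^2 ≡ 746^2 = 556516 ≡ 150 (mod 1867)
454^8 = (454^4)^2 ≡ 150^2 = 22500 ≡ 96 (mod 1867)
454^16 = (454^8)^2 ≡ 96^2 = 9216 ≡ 1748 (mod 1867)
454^17 = 454^16 · 454^1 ≡ 1748 · 454 ≡ 117 (mod 1867).

117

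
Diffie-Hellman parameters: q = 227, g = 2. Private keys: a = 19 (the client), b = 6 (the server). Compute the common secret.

The client sends A = g^a mod q = 2^19 mod 227.
2^1 ≡ 2 (mod 227)
2^2 = (2^1)^2 ≡ 2^2 = 4 ≡ 4 (mod 227)
2^4 = (2^2)^2 ≡ 4^2 = 16 ≡ 16 (mod 227)
2^8 = (2^4)^2 ≡ 16^2 = 256 ≡ 29 (mod 227)
2^16 = (2^8)^2 ≡ 29^2 = 841 ≡ 160 (mod 227)
2^19 = 2^16 · 2^2 · 2^1 ≡ 160 · 4 · 2 ≡ 145 (mod 227).
So A = 145. The server then computes K = A^b mod q = 145^6 mod 227.
145^1 ≡ 145 (mod 227)
145^2 = (145^1)^2 ≡ 145^2 = 21025 ≡ 141 (mod 227)
145^4 = (145^2)^2 ≡ 141^2 = 19881 ≡ 132 (mod 227)
145^6 = 145^4 · 145^2 ≡ 132 · 141 ≡ 225 (mod 227).

225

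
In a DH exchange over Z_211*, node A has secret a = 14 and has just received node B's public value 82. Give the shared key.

Shared key K = 82^14 mod 211.
82^1 ≡ 82 (mod 211)
82^2 = (82^1)^2 ≡ 82^2 = 6724 ≡ 183 (mod 211)
82^4 = (82^2)^2 ≡ 183^2 = 33489 ≡ 151 (mod 211)
82^8 = (82^4)^2 ≡ 151^2 = 22801 ≡ 13 (mod 211)
82^14 = 82^8 · 82^4 · 82^2 ≡ 13 · 151 · 183 ≡ 107 (mod 211).

107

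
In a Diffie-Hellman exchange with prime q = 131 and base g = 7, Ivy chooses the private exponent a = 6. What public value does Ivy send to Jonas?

Public value = 7^6 (mod 131).
7^1 ≡ 7 (mod 131)
7^2 = (7^1)^2 ≡ 7^2 = 49 ≡ 49 (mod 131)
7^4 = (7^2)^2 ≡ 49^2 = 2401 ≡ 43 (mod 131)
7^6 = 7^4 · 7^2 ≡ 43 · 49 ≡ 11 (mod 131).

11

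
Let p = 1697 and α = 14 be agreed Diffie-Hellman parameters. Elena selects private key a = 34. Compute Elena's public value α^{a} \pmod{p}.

1655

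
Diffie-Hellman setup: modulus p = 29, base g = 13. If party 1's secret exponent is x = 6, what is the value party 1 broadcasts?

Public value = 13^6 mod 29.
13^1 ≡ 13 (mod 29)
13^2 = (13^1)^2 ≡ 13^2 = 169 ≡ 24 (mod 29)
13^4 = (13^2)^2 ≡ 24^2 = 576 ≡ 25 (mod 29)
13^6 = 13^4 · 13^2 ≡ 25 · 24 ≡ 20 (mod 29).

20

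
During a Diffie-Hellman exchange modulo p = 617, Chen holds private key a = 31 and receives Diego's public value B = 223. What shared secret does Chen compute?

350

Shared key K = 223^31 mod 617.
223^1 ≡ 223 (mod 617)
223^2 = (223^1)^2 ≡ 223^2 = 49729 ≡ 369 (mod 617)
223^4 = (223^2)^2 ≡ 369^2 = 136161 ≡ 421 (mod 617)
223^8 = (223^4)^2 ≡ 421^2 = 177241 ≡ 162 (mod 617)
223^16 = (223^8)^2 ≡ 162^2 = 26244 ≡ 330 (mod 617)
223^31 = 223^16 · 223^8 · 223^4 · 223^2 · 223^1 ≡ 330 · 162 · 421 · 369 · 223 ≡ 350 (mod 617).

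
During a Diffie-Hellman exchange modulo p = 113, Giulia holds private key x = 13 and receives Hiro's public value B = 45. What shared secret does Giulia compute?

90

Shared key K = 45^13 mod 113.
45^1 ≡ 45 (mod 113)
45^2 = (45^1)^2 ≡ 45^2 = 2025 ≡ 104 (mod 113)
45^4 = (45^2)^2 ≡ 104^2 = 10816 ≡ 81 (mod 113)
45^8 = (45^4)^2 ≡ 81^2 = 6561 ≡ 7 (mod 113)
45^13 = 45^8 · 45^4 · 45^1 ≡ 7 · 81 · 45 ≡ 90 (mod 113).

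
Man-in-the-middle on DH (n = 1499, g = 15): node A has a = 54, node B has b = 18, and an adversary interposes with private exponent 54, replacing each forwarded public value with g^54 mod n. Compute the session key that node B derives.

878

Node B receives an adversary's public value M = 15^54 mod 1499 instead of the honest one.
15^1 ≡ 15 (mod 1499)
15^2 = (15^1)^2 ≡ 15^2 = 225 ≡ 225 (mod 1499)
15^4 = (15^2)^2 ≡ 225^2 = 50625 ≡ 1158 (mod 1499)
15^8 = (15^4)^2 ≡ 1158^2 = 1340964 ≡ 858 (mod 1499)
15^16 = (15^8)^2 ≡ 858^2 = 736164 ≡ 155 (mod 1499)
15^32 = (15^16)^2 ≡ 155^2 = 24025 ≡ 41 (mod 1499)
15^54 = 15^32 · 15^16 · 15^4 · 15^2 ≡ 41 · 155 · 1158 · 225 ≡ 1349 (mod 1499).
So M = 1349. Node B computes K = M^18 mod 1499.
1349^1 ≡ 1349 (mod 1499)
1349^2 = (1349^1)^2 ≡ 1349^2 = 1819801 ≡ 15 (mod 1499)
1349^4 = (1349^2)^2 ≡ 15^2 = 225 ≡ 225 (mod 1499)
1349^8 = (1349^4)^2 ≡ 225^2 = 50625 ≡ 1158 (mod 1499)
1349^16 = (1349^8)^2 ≡ 1158^2 = 1340964 ≡ 858 (mod 1499)
1349^18 = 1349^16 · 1349^2 ≡ 858 · 15 ≡ 878 (mod 1499).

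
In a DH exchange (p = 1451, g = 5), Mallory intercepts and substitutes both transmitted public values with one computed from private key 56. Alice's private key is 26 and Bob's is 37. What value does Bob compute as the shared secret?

1444

Bob receives Mallory's public value M = 5^56 mod 1451 instead of the honest one.
5^1 ≡ 5 (mod 1451)
5^2 = (5^1)^2 ≡ 5^2 = 25 ≡ 25 (mod 1451)
5^4 = (5^2)^2 ≡ 25^2 = 625 ≡ 625 (mod 1451)
5^8 = (5^4)^2 ≡ 625^2 = 390625 ≡ 306 (mod 1451)
5^16 = (5^8)^2 ≡ 306^2 = 93636 ≡ 772 (mod 1451)
5^32 = (5^16)^2 ≡ 772^2 = 595984 ≡ 1074 (mod 1451)
5^56 = 5^32 · 5^16 · 5^8 ≡ 1074 · 772 · 306 ≡ 14 (mod 1451).
So M = 14. Bob computes K = M^37 mod 1451.
14^1 ≡ 14 (mod 1451)
14^2 = (14^1)^2 ≡ 14^2 = 196 ≡ 196 (mod 1451)
14^4 = (14^2)^2 ≡ 196^2 = 38416 ≡ 690 (mod 1451)
14^8 = (14^4)^2 ≡ 690^2 = 476100 ≡ 172 (mod 1451)
14^16 = (14^8)^2 ≡ 172^2 = 29584 ≡ 564 (mod 1451)
14^32 = (14^16)^2 ≡ 564^2 = 318096 ≡ 327 (mod 1451)
14^37 = 14^32 · 14^4 · 14^1 ≡ 327 · 690 · 14 ≡ 1444 (mod 1451).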